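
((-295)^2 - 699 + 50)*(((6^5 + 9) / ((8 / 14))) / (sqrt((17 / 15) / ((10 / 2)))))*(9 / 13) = 52954426350*sqrt(51) / 221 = 1711177582.59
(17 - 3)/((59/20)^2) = 5600/3481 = 1.61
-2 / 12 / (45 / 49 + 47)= -49 / 14088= -0.00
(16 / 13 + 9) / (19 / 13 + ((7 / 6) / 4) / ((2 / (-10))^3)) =-3192 / 10919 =-0.29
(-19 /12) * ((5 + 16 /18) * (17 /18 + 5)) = -107749 /1944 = -55.43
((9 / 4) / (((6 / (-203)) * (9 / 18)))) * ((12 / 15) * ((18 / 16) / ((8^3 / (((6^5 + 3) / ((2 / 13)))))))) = -554277087 / 40960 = -13532.16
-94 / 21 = -4.48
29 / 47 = 0.62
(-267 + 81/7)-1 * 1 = -1795/7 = -256.43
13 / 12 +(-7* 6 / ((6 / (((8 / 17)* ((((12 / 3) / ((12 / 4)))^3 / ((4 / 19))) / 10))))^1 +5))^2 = 9105620677 / 1182067500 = 7.70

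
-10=-10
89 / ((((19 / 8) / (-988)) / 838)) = -31026112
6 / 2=3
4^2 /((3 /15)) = 80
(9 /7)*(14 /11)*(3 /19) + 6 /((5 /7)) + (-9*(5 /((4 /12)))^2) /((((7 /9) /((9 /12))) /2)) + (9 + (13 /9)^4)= -372752366083 /95987430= -3883.35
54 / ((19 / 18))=972 / 19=51.16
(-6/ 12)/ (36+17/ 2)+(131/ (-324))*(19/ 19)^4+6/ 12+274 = 7903499/ 28836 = 274.08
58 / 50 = 29 / 25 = 1.16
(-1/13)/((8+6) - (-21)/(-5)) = -5/637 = -0.01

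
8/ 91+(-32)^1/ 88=-276/ 1001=-0.28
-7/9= -0.78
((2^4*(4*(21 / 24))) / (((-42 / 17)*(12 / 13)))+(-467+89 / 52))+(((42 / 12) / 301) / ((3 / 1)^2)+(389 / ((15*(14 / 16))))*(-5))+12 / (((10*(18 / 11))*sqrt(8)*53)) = -29959487 / 46956+11*sqrt(2) / 3180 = -638.03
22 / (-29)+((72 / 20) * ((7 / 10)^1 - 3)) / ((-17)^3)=-0.76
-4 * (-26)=104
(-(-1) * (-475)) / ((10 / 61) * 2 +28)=-28975 / 1728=-16.77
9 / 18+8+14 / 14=19 / 2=9.50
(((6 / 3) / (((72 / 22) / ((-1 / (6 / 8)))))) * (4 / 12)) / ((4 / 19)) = -209 / 162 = -1.29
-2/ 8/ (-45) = 1/ 180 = 0.01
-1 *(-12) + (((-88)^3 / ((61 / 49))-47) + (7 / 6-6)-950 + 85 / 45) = -602143067 / 1098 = -548399.88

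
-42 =-42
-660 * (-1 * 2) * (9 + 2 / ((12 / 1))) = 12100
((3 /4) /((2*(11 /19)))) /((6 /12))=57 /44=1.30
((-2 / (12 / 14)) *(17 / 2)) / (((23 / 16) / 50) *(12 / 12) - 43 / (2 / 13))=47600 / 670731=0.07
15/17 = 0.88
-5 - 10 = -15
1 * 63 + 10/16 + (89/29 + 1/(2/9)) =16517/232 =71.19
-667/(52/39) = -2001/4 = -500.25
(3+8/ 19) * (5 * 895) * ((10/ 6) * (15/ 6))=7271875/ 114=63788.38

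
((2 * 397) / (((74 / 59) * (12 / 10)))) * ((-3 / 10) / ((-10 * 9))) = 23423 / 13320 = 1.76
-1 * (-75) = 75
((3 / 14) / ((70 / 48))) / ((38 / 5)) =18 / 931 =0.02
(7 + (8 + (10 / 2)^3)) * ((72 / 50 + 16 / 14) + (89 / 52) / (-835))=3922053 / 10855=361.31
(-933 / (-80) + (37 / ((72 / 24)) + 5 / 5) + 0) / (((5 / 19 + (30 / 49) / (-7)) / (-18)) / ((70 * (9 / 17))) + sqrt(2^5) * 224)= 28765557195291 / 7015482620501820370060 + 24463983584677408128 * sqrt(2) / 1753870655125455092515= 0.02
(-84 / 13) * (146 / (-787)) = 12264 / 10231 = 1.20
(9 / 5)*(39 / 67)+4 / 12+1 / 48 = 22543 / 16080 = 1.40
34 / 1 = 34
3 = 3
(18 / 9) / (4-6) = -1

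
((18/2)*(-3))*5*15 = -2025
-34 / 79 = -0.43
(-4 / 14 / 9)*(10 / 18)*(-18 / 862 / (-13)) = -10 / 352989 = -0.00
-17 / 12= -1.42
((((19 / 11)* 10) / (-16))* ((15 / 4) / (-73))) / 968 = 1425 / 24873728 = 0.00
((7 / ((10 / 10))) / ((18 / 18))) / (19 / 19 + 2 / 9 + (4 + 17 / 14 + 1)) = 0.94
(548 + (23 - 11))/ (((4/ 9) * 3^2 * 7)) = 20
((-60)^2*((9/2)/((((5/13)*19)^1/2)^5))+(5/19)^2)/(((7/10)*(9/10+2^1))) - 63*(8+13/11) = -15652044301043/27645645335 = -566.17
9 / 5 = 1.80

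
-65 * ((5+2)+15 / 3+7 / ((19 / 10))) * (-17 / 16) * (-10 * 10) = -4116125 / 38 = -108319.08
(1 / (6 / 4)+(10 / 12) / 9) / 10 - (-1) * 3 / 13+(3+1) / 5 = 7769 / 7020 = 1.11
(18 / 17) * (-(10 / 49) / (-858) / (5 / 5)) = 30 / 119119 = 0.00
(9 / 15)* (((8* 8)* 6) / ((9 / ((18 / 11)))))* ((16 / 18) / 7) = 2048 / 385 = 5.32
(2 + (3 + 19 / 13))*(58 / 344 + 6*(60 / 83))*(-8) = -10806936 / 46397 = -232.92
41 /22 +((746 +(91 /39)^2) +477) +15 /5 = 244195 /198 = 1233.31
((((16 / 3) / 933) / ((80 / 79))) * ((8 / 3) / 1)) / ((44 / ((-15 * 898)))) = -141884 / 30789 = -4.61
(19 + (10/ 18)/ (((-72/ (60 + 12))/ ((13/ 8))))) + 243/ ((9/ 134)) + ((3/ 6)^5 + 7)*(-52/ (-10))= 528863/ 144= 3672.66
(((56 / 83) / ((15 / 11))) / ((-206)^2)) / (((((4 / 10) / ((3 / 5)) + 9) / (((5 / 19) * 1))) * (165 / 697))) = 9758 / 7277720955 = 0.00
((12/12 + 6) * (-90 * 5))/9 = -350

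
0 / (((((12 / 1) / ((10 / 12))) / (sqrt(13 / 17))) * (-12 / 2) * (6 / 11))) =0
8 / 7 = 1.14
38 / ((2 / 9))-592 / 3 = -79 / 3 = -26.33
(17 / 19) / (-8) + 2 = 287 / 152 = 1.89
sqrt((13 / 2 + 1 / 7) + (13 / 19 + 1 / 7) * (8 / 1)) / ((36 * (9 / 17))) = 17 * sqrt(938182) / 86184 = 0.19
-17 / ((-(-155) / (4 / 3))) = -68 / 465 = -0.15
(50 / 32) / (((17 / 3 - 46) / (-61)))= 4575 / 1936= 2.36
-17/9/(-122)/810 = 17/889380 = 0.00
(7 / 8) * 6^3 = 189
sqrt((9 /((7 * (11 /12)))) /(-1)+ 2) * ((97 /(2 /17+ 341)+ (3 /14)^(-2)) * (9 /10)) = 76763 * sqrt(3542) /297682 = 15.35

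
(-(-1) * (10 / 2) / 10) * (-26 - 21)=-47 / 2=-23.50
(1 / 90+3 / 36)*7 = 119 / 180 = 0.66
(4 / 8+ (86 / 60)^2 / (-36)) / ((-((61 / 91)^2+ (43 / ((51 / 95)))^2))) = -34344942359 / 497507718765600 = -0.00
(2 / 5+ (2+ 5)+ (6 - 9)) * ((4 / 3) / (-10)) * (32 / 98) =-704 / 3675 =-0.19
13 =13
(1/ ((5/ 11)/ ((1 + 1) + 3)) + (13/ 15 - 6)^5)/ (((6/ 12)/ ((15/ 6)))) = -2698431032/ 151875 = -17767.45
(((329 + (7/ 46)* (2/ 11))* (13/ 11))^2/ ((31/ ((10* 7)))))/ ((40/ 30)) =61482552473160/ 240097759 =256073.00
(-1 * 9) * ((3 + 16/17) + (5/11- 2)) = -4032/187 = -21.56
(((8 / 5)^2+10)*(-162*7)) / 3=-118692 / 25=-4747.68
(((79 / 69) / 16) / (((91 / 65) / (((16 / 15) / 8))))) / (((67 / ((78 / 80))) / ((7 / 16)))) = 1027 / 23669760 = 0.00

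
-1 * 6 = -6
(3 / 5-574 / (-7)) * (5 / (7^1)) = 59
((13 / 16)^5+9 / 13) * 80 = 71319965 / 851968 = 83.71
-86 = -86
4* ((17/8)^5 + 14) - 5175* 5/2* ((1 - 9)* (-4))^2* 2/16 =-1655770.68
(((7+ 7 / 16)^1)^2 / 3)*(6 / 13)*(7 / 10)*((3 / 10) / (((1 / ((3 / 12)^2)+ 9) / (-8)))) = -297381 / 520000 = -0.57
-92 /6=-46 /3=-15.33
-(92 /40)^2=-529 /100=-5.29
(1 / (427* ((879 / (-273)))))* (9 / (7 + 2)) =-13 / 17873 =-0.00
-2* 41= -82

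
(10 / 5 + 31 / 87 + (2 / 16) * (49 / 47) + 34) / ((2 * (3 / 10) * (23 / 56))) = 41774285 / 282141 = 148.06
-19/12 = -1.58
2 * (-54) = -108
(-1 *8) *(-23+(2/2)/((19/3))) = 182.74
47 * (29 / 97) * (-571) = -778273 / 97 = -8023.43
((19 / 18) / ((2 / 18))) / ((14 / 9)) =171 / 28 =6.11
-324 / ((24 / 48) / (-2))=1296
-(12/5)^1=-12/5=-2.40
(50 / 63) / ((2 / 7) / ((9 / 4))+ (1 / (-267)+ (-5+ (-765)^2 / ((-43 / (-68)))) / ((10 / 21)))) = 15308 / 37486017365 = 0.00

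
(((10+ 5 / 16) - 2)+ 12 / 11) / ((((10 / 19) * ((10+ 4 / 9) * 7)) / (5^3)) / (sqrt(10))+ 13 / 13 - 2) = -151230796875 / 15930146672 - 2327716125 * sqrt(10) / 7965073336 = -10.42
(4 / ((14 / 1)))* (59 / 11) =118 / 77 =1.53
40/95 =8/19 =0.42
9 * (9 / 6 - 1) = 9 / 2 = 4.50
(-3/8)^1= -3/8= -0.38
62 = 62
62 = 62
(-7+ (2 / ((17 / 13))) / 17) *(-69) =137793 / 289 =476.79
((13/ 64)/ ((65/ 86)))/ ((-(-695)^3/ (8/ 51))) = 43/ 342416422500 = 0.00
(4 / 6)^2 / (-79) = -4 / 711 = -0.01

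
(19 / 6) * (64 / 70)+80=8704 / 105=82.90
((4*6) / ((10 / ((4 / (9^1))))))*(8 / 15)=128 / 225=0.57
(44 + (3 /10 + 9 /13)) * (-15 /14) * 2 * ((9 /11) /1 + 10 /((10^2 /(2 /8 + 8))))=-12686481 /80080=-158.42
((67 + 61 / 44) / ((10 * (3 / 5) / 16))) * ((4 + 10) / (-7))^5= -64192 / 11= -5835.64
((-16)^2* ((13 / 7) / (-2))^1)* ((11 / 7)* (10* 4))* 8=-5857280 / 49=-119536.33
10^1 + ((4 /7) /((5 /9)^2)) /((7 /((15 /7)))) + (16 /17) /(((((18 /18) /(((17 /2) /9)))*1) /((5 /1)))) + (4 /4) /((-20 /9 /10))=324481 /30870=10.51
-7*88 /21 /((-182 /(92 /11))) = 368 /273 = 1.35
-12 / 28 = -3 / 7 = -0.43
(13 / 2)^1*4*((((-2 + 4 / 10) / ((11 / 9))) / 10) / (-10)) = 468 / 1375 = 0.34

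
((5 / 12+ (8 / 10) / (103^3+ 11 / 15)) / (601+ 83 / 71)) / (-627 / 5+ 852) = 7273481755 / 7637770949814936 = 0.00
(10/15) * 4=8/3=2.67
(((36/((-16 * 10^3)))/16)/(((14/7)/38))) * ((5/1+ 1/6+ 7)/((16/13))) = -54093/2048000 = -0.03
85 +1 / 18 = 85.06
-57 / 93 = -19 / 31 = -0.61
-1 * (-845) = 845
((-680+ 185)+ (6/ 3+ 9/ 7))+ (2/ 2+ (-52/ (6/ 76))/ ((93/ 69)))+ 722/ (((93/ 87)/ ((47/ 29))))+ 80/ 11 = 877333/ 7161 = 122.52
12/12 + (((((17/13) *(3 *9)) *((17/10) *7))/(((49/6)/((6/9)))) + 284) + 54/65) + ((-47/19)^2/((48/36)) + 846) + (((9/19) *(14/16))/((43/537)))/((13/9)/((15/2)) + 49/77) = 81864940466241/69556079320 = 1176.96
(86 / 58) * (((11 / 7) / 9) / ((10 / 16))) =3784 / 9135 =0.41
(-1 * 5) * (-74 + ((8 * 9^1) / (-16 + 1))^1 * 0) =370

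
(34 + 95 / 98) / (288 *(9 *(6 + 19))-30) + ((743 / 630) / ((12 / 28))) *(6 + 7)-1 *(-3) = 2215082801 / 57127140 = 38.77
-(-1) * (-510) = -510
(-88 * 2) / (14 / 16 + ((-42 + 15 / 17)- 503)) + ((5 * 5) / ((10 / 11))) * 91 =369822277 / 147762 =2502.82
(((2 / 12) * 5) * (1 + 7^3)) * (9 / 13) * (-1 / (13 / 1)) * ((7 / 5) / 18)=-602 / 507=-1.19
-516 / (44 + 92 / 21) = -2709 / 254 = -10.67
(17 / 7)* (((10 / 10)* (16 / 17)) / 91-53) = -81975 / 637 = -128.69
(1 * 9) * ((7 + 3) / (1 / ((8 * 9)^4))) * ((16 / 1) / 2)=19349176320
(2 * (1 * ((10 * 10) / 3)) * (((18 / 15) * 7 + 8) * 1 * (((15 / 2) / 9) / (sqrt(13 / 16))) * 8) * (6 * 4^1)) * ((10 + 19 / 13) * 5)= 1563904000 * sqrt(13) / 507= 11121767.38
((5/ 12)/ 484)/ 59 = 0.00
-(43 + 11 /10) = -441 /10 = -44.10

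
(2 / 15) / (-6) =-1 / 45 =-0.02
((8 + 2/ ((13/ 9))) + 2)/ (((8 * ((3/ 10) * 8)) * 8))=185/ 2496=0.07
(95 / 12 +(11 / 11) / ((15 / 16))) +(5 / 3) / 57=30823 / 3420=9.01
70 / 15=4.67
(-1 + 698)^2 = 485809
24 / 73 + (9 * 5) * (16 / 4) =13164 / 73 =180.33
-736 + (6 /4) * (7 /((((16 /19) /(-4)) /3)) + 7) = -7001 /8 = -875.12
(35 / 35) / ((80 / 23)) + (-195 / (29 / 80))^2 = 19468819343 / 67280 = 289370.09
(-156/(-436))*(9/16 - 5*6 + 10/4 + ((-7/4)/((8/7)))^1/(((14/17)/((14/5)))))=-200577/17440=-11.50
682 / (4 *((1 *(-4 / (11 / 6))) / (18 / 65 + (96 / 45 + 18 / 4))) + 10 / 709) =-1433448401 / 2624851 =-546.11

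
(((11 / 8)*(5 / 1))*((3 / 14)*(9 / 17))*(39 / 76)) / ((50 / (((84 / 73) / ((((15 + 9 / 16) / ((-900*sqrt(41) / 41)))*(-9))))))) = 115830*sqrt(41) / 80239337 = 0.01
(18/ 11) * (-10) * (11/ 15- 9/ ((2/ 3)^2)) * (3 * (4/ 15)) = 14052/ 55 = 255.49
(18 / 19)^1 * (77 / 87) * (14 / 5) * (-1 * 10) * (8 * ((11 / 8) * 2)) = -284592 / 551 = -516.50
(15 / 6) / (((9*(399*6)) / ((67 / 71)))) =335 / 3059532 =0.00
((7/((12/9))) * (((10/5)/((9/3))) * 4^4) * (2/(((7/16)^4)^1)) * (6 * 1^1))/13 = 100663296/4459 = 22575.31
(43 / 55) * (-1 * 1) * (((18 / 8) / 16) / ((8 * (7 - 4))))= -0.00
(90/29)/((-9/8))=-2.76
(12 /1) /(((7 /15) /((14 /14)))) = 180 /7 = 25.71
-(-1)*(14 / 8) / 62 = 7 / 248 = 0.03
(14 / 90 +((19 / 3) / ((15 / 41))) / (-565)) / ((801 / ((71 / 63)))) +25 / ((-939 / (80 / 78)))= -0.03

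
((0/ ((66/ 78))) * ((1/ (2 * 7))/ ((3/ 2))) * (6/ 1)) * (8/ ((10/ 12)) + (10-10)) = 0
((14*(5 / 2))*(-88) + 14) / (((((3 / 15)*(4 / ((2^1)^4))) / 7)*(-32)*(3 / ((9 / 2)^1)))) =160965 / 8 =20120.62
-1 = -1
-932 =-932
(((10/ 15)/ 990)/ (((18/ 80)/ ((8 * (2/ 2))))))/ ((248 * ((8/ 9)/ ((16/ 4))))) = 4/ 9207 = 0.00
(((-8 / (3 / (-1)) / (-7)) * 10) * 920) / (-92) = 800 / 21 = 38.10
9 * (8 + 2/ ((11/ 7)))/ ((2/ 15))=625.91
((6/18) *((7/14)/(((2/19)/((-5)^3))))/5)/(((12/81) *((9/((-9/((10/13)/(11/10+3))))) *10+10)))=-455715/13856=-32.89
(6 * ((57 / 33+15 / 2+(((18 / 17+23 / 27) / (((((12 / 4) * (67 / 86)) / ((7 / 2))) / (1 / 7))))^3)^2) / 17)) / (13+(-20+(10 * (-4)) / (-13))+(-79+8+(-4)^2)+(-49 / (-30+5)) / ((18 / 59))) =-81410667038771227006447863837172250 / 1311698907881070266761248857833884357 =-0.06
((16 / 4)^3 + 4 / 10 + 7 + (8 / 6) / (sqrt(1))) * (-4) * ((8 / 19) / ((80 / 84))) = -61096 / 475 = -128.62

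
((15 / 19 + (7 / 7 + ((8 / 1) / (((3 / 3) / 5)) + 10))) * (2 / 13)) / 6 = 328 / 247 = 1.33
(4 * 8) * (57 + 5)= 1984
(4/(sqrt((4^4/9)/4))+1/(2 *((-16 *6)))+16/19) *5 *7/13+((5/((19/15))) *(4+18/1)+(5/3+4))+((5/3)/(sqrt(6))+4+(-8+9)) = 5 *sqrt(6)/18+1640877/15808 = 104.48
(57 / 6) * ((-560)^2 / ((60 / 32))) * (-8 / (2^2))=-3177813.33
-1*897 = -897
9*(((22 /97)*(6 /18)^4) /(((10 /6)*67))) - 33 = -3216983 /97485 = -33.00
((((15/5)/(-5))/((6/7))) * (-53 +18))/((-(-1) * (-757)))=-49/1514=-0.03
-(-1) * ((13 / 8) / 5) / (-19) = -13 / 760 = -0.02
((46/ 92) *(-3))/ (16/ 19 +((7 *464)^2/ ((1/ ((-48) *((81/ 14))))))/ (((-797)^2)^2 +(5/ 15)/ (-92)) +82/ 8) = -4231808087966290/ 31272622379011099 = -0.14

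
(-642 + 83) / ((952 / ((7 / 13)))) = -43 / 136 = -0.32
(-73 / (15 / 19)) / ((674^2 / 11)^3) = -1846097 / 1406211477311048640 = -0.00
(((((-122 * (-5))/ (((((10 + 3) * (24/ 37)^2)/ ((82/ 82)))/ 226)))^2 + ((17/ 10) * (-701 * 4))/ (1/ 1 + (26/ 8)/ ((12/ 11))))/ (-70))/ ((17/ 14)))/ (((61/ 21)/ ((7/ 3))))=-104174660687927340763/ 17352570643200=-6003413.72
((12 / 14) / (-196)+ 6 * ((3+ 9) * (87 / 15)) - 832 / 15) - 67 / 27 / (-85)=570170933 / 1574370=362.16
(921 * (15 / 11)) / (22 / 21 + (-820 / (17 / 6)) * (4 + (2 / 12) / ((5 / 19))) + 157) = -4931955 / 4645223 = -1.06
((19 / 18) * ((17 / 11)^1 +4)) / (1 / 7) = 8113 / 198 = 40.97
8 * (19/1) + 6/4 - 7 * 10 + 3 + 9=191/2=95.50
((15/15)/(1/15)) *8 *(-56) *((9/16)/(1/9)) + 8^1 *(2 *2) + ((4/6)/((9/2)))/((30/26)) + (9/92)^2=-116507672027/3427920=-33987.86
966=966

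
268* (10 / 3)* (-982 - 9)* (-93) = 82332280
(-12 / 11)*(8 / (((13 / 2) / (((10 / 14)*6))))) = -5760 / 1001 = -5.75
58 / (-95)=-58 / 95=-0.61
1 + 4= 5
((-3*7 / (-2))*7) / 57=49 / 38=1.29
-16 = -16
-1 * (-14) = 14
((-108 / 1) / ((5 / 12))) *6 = -7776 / 5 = -1555.20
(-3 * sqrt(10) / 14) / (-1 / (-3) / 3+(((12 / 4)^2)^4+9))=-27 * sqrt(10) / 827834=-0.00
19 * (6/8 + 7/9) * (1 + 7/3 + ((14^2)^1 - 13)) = 584155/108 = 5408.84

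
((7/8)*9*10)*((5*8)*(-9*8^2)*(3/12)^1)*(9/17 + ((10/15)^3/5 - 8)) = 57150240/17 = 3361778.82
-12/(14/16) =-13.71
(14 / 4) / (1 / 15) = 52.50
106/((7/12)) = 1272/7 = 181.71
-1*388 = -388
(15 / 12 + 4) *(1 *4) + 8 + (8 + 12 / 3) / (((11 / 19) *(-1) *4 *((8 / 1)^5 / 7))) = 10452593 / 360448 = 29.00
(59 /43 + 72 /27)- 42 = -4897 /129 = -37.96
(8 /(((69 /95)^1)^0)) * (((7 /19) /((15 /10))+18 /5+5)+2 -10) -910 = -257422 /285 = -903.24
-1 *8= -8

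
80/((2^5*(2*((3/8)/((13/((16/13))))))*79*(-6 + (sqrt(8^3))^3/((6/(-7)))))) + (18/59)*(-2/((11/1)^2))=-18703987725249/3709115443383856- 757120*sqrt(2)/32472295169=-0.01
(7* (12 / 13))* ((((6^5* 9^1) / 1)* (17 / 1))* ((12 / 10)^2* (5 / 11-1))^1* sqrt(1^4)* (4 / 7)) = -3450377.60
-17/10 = -1.70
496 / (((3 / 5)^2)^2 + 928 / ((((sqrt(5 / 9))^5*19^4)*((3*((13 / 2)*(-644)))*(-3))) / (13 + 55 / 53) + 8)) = 202456031203555018282958510000 / 52899801282134562581216901- 8057696086132420000000000*sqrt(5) / 52899801282134562581216901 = 3826.82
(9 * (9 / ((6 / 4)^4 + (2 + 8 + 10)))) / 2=648 / 401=1.62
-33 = -33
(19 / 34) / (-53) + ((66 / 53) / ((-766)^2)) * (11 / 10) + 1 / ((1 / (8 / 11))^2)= 165801856501 / 319843629380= 0.52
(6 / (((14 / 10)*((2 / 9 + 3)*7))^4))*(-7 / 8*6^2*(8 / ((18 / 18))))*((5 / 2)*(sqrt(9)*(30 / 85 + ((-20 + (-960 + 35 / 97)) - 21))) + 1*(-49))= 11.48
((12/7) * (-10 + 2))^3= -884736/343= -2579.41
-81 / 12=-27 / 4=-6.75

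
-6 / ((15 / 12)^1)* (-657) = 15768 / 5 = 3153.60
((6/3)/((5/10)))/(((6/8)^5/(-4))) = -16384/243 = -67.42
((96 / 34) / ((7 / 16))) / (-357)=-256 / 14161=-0.02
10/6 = 5/3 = 1.67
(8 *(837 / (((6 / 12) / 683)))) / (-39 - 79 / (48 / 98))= -219521664 / 4807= -45667.08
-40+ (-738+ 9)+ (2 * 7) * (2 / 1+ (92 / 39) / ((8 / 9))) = -9150 / 13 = -703.85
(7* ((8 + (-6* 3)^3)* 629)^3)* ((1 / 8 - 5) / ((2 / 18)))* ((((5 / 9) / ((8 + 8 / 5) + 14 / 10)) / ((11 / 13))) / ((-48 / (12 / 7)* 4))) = -973607765727845713920 / 121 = -8046345171304510032.40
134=134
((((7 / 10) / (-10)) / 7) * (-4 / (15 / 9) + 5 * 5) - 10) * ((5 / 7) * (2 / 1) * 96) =-245424 / 175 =-1402.42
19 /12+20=259 /12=21.58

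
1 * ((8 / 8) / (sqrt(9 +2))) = sqrt(11) / 11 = 0.30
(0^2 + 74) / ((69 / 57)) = 1406 / 23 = 61.13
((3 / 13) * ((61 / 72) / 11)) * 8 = 61 / 429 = 0.14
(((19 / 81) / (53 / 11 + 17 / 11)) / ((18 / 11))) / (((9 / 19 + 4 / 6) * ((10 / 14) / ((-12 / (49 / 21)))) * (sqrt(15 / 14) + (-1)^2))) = 87362 / 43875 - 43681 * sqrt(210) / 307125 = -0.07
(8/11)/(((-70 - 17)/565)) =-4520/957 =-4.72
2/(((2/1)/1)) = 1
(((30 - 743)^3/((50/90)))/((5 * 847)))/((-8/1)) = 19257.40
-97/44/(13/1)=-97/572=-0.17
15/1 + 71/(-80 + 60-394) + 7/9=6461/414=15.61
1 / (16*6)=1 / 96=0.01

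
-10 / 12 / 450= -1 / 540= -0.00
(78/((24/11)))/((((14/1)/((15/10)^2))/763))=140283/32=4383.84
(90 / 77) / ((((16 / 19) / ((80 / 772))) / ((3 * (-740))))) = -4745250 / 14861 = -319.31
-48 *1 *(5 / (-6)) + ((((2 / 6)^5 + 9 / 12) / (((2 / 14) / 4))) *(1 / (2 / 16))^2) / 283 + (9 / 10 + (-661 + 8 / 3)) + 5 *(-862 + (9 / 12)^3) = -108281990173 / 22006080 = -4920.55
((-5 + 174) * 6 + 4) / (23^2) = 1018 / 529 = 1.92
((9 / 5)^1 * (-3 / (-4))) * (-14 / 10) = -189 / 100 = -1.89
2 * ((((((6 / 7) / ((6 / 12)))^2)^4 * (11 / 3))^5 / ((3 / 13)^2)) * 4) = 1463326293699687198537677866174045508958941085696 / 6366805760909027985741435139224001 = 229836804930383.04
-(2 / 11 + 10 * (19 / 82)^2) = -26579 / 36982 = -0.72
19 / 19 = 1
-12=-12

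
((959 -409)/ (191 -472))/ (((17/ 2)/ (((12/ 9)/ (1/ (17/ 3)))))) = -4400/ 2529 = -1.74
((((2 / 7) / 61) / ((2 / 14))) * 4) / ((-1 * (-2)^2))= -2 / 61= -0.03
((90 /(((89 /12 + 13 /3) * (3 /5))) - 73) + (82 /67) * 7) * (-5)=813495 /3149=258.33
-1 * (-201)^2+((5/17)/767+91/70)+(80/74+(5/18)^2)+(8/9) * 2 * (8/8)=-31572400028587/781557660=-40396.76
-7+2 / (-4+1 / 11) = -323 / 43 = -7.51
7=7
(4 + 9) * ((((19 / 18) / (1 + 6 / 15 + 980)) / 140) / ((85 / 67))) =16549 / 210215880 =0.00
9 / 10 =0.90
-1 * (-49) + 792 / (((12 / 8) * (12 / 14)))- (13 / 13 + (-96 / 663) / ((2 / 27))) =665.95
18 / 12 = 3 / 2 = 1.50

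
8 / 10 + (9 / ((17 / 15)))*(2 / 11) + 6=7708 / 935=8.24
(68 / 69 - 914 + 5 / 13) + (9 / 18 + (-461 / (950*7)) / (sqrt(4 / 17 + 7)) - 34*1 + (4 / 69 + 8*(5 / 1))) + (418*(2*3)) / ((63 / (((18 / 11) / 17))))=-64205201 / 71162 - 461*sqrt(2091) / 817950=-902.27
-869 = -869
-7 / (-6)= 1.17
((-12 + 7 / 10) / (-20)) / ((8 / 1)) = 113 / 1600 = 0.07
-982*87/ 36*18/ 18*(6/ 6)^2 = -14239/ 6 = -2373.17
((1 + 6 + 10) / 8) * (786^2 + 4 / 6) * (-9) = -47261445 / 4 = -11815361.25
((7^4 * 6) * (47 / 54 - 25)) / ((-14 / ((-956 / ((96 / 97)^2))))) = -1005032035679 / 41472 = -24233990.06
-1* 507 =-507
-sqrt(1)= -1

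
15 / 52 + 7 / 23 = 0.59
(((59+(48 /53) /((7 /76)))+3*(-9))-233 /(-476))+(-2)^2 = 1168621 /25228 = 46.32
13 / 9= 1.44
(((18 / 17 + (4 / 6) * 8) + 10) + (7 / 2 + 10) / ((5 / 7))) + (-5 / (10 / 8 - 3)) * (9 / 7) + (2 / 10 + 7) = 1153679 / 24990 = 46.17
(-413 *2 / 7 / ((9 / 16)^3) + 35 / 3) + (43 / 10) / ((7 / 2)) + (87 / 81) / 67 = -1111332281 / 1709505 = -650.09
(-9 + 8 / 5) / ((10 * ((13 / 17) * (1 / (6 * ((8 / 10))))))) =-7548 / 1625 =-4.64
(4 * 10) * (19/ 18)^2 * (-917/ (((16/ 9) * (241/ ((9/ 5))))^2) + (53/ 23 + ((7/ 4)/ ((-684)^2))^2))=267628990466769761279/ 2624364390998661120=101.98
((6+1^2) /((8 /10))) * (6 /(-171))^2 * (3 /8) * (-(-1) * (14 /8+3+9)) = 0.06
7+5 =12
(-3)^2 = 9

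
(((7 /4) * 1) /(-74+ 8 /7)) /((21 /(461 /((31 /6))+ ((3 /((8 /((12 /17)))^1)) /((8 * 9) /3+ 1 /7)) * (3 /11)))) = -81589039 /799429488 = -0.10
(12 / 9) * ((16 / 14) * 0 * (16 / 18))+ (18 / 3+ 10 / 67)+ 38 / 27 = 13670 / 1809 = 7.56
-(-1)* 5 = 5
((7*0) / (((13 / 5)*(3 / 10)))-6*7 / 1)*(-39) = 1638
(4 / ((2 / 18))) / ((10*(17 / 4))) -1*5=-353 / 85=-4.15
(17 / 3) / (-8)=-17 / 24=-0.71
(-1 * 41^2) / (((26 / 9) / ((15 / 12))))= -75645 / 104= -727.36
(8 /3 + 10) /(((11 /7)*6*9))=133 /891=0.15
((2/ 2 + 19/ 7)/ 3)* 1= 26/ 21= 1.24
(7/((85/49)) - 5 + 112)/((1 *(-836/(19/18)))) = -143/1020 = -0.14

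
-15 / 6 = -5 / 2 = -2.50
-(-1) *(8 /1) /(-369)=-0.02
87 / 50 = 1.74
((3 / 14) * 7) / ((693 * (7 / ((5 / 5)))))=1 / 3234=0.00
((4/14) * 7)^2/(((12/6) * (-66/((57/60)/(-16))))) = 19/10560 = 0.00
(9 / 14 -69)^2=915849 / 196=4672.70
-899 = -899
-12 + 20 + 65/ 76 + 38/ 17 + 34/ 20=82627/ 6460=12.79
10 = 10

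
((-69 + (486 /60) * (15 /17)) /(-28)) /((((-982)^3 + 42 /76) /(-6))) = 119871 /8564362018394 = 0.00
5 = 5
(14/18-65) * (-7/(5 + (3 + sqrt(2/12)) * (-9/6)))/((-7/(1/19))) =2312/171 + 1156 * sqrt(6)/171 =30.08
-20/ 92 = -5/ 23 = -0.22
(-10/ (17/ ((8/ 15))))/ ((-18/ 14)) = 112/ 459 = 0.24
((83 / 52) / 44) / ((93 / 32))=166 / 13299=0.01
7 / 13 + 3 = 46 / 13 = 3.54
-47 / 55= -0.85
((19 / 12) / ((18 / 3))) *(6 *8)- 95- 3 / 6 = -497 / 6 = -82.83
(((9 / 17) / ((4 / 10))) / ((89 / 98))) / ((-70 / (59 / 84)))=-177 / 12104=-0.01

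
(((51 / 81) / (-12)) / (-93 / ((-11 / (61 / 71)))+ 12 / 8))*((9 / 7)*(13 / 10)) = -13277 / 1326780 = -0.01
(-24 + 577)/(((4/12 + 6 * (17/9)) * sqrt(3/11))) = 79 * sqrt(33)/5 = 90.76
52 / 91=4 / 7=0.57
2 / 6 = 1 / 3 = 0.33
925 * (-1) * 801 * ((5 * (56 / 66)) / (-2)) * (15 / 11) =259323750 / 121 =2143171.49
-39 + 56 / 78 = -1493 / 39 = -38.28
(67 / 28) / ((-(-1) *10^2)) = 67 / 2800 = 0.02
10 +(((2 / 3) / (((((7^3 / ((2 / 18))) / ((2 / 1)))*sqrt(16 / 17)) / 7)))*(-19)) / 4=10 - 19*sqrt(17) / 5292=9.99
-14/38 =-7/19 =-0.37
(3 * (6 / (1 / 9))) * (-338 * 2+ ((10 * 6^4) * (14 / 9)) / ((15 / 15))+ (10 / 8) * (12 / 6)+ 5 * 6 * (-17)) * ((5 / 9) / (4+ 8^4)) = 341577 / 820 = 416.56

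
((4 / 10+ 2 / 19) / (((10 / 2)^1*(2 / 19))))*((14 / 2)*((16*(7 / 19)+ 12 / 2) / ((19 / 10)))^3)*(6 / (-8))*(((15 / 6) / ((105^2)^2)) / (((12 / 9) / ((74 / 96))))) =-53387189 / 3630765866175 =-0.00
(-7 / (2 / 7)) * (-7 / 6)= 343 / 12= 28.58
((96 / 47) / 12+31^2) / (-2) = -45175 / 94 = -480.59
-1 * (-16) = 16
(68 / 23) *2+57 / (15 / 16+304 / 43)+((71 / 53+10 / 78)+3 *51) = 43868658359 / 261903369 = 167.50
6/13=0.46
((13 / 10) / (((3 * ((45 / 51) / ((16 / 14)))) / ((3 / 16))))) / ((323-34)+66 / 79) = 17459 / 48083700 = 0.00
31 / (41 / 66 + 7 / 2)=1023 / 136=7.52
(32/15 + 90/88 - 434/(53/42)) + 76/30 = -2366293/6996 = -338.24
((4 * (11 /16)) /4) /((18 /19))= 209 /288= 0.73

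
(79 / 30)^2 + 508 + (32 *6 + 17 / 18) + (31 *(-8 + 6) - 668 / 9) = 571.66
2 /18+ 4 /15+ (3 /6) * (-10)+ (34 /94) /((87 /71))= -265399 /61335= -4.33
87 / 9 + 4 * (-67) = -775 / 3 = -258.33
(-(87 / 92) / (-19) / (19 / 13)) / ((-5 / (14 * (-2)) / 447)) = 3538899 / 41515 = 85.24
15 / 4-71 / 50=233 / 100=2.33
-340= -340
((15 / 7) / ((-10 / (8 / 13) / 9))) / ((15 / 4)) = -144 / 455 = -0.32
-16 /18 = -8 /9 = -0.89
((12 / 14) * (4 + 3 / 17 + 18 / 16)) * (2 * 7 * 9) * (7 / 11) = 364.36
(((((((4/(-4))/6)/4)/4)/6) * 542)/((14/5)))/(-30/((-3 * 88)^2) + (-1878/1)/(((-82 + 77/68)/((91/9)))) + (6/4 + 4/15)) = -115588275/81370911566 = -0.00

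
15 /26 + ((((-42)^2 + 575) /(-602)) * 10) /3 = -290525 /23478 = -12.37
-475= -475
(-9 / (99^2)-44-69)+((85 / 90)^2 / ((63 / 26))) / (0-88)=-1116423503 / 9879408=-113.01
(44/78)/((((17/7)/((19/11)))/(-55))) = -14630/663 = -22.07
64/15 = 4.27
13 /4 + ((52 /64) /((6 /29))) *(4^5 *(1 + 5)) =24131.25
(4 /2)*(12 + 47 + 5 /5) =120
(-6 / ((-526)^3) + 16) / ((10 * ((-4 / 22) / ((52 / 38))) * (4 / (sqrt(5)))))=-166488123373 * sqrt(5) / 55301998880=-6.73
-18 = -18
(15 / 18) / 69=0.01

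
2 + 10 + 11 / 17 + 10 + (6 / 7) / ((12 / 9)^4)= 349091 / 15232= 22.92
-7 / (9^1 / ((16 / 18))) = -56 / 81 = -0.69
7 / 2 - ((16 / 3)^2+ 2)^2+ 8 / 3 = -149153 / 162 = -920.70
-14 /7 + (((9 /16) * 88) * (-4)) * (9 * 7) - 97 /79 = -985701 /79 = -12477.23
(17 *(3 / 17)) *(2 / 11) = 6 / 11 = 0.55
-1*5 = -5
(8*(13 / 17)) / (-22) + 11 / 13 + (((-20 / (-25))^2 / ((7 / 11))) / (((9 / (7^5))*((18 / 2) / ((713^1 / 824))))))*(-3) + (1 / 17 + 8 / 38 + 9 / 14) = -24287486473531 / 44958063150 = -540.23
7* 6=42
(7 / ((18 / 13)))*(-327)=-9919 / 6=-1653.17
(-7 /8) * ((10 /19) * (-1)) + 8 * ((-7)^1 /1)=-4221 /76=-55.54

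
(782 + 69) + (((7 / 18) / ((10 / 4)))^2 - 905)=-109301 / 2025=-53.98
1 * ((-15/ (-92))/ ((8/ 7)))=105/ 736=0.14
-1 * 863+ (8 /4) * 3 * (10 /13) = -11159 /13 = -858.38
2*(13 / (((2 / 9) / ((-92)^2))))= 990288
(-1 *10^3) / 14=-500 / 7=-71.43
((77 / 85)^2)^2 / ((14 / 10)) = 5021863 / 10440125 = 0.48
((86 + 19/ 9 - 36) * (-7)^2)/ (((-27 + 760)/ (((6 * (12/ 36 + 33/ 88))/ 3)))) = 390677/ 79164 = 4.94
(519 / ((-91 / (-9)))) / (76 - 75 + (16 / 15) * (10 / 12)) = 42039 / 1547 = 27.17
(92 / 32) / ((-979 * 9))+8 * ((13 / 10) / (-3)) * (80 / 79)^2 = -1564037303 / 439915608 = -3.56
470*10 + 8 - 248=4460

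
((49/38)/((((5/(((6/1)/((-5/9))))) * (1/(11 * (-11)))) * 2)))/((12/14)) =373527/1900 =196.59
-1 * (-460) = 460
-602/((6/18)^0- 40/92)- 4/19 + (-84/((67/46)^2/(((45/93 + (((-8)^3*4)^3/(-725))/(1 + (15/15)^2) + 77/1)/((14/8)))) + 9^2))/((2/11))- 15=-24485622685293170354875/22546797565038950723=-1085.99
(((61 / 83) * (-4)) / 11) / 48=-61 / 10956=-0.01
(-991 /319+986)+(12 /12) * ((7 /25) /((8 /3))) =62715299 /63800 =983.00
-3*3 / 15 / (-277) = 3 / 1385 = 0.00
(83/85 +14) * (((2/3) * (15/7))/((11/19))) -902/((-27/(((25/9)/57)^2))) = 344462453312/9301181967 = 37.03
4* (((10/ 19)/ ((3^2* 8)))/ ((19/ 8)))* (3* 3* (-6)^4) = 51840/ 361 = 143.60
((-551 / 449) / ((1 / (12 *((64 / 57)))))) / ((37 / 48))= -356352 / 16613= -21.45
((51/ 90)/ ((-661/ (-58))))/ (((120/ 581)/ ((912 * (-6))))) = -21768908/ 16525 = -1317.33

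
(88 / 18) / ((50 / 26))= 572 / 225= 2.54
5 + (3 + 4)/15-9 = -53/15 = -3.53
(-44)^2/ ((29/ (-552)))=-1068672/ 29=-36850.76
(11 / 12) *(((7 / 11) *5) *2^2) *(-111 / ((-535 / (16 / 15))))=4144 / 1605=2.58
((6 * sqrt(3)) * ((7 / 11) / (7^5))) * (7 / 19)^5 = 42 * sqrt(3) / 27237089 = 0.00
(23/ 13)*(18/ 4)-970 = -25013/ 26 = -962.04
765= 765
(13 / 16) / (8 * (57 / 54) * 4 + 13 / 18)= 13 / 552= 0.02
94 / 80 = 47 / 40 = 1.18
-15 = -15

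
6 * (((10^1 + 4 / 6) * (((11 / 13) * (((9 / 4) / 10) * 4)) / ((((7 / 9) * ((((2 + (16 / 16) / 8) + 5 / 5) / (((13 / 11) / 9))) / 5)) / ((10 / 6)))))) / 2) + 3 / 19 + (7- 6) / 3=22868 / 1995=11.46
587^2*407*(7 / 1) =981677081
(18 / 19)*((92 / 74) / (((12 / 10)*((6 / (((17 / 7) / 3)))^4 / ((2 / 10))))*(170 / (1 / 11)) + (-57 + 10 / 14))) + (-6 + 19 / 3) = 0.33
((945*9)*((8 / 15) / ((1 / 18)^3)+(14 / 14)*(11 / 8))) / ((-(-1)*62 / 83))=17573189193 / 496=35429816.92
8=8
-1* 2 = -2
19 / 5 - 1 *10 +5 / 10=-57 / 10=-5.70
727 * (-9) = -6543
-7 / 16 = -0.44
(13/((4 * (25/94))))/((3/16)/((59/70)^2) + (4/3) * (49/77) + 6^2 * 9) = 140374806/3734663875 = 0.04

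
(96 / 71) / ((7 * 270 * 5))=16 / 111825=0.00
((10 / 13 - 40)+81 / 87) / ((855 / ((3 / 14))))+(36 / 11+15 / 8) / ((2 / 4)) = 113463479 / 11031020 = 10.29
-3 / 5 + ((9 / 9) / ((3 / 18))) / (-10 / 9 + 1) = -273 / 5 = -54.60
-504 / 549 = -56 / 61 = -0.92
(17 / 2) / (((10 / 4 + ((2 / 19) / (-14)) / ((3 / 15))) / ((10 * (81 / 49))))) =52326 / 917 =57.06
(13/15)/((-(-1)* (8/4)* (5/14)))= 91/75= 1.21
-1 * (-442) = 442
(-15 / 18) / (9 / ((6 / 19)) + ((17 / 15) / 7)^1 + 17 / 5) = -0.03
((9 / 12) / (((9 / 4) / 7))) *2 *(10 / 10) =14 / 3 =4.67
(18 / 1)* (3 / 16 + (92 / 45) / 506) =1517 / 440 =3.45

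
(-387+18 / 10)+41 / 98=-188543 / 490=-384.78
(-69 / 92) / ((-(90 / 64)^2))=256 / 675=0.38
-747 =-747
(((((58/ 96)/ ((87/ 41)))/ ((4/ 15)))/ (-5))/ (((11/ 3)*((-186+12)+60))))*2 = 0.00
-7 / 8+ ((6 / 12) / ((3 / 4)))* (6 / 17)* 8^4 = 130953 / 136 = 962.89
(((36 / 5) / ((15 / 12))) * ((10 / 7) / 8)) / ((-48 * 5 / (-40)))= 6 / 35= 0.17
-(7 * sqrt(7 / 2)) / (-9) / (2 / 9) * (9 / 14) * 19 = 171 * sqrt(14) / 8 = 79.98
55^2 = 3025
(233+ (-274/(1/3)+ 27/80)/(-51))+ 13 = 356471/1360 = 262.11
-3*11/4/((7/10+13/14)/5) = -1925/76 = -25.33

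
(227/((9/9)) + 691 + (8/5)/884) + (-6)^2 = 1054172/1105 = 954.00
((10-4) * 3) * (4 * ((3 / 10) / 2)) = 10.80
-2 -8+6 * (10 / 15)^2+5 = -7 / 3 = -2.33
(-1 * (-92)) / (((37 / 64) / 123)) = 724224 / 37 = 19573.62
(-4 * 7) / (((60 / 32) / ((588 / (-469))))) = 6272 / 335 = 18.72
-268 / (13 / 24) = -6432 / 13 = -494.77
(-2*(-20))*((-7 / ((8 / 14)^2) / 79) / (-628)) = 1715 / 99224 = 0.02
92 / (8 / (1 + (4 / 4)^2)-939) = -92 / 935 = -0.10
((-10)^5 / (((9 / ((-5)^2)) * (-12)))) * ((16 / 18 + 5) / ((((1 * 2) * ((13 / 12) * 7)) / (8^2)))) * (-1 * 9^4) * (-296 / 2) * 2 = 101658240000000 / 91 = 1117123516483.52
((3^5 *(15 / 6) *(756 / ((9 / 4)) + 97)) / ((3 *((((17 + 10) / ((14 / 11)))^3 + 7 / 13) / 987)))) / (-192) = -257262384015 / 5449506512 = -47.21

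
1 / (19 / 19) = 1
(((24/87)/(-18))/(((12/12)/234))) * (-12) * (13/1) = 16224/29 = 559.45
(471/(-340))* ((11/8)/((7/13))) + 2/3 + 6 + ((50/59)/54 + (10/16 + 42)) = 1388234411/30330720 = 45.77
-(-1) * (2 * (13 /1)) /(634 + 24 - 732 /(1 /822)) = -13 /300523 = -0.00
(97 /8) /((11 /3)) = 291 /88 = 3.31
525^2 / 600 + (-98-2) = 2875 / 8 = 359.38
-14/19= -0.74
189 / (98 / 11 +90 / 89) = 185031 / 9712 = 19.05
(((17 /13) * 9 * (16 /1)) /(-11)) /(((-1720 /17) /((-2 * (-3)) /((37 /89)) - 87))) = -2793474 /227513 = -12.28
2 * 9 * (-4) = -72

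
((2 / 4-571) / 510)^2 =1.25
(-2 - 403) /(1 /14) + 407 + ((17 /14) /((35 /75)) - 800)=-593919 /98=-6060.40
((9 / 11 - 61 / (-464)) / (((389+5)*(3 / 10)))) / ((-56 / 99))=-0.01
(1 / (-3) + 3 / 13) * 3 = -4 / 13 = -0.31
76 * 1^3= 76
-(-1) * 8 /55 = 8 /55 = 0.15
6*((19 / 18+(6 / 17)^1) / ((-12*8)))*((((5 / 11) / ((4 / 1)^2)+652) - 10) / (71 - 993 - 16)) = 48701707 / 808270848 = 0.06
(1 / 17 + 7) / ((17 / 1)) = 120 / 289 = 0.42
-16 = -16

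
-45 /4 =-11.25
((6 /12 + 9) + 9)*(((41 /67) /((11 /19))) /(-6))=-28823 /8844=-3.26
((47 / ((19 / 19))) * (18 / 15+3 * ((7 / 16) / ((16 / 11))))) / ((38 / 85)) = 2150109 / 9728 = 221.02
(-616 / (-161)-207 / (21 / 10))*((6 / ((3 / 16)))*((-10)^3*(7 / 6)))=244064000 / 69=3537159.42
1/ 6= 0.17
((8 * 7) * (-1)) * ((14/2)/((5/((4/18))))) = -17.42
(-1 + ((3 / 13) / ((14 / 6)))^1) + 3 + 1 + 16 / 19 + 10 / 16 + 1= 76989 / 13832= 5.57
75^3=421875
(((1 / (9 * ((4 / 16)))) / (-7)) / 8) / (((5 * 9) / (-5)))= 1 / 1134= 0.00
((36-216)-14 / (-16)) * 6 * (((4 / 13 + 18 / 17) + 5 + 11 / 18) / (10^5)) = -39775781 / 530400000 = -0.07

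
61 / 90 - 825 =-74189 / 90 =-824.32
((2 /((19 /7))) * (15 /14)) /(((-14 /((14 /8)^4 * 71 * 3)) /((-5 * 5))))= 27397125 /9728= 2816.32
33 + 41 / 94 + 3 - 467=-40473 / 94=-430.56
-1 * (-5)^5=3125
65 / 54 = 1.20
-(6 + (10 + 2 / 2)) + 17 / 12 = -187 / 12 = -15.58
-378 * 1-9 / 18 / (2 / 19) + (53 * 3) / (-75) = -384.87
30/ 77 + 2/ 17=664/ 1309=0.51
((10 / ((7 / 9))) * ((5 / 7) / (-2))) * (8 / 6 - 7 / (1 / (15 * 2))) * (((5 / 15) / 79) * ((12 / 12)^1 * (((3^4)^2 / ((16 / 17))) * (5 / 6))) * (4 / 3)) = 31314.66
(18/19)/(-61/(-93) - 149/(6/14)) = -837/306584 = -0.00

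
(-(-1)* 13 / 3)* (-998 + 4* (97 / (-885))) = -11487034 / 2655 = -4326.57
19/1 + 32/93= 1799/93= 19.34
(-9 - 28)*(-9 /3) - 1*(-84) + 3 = 198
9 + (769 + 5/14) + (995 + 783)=35789/14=2556.36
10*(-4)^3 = -640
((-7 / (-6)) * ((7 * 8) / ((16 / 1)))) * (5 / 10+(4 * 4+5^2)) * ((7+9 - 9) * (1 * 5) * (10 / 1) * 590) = 209958875 / 6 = 34993145.83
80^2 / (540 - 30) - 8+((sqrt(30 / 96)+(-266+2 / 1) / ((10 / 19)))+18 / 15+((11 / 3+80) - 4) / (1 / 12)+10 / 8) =sqrt(5) / 4+470627 / 1020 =461.96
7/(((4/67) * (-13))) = -469/52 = -9.02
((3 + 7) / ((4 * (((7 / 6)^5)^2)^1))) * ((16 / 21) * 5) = 4031078400 / 1977326743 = 2.04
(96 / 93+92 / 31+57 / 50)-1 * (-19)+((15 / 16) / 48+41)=417021 / 6400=65.16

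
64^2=4096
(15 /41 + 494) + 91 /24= 490187 /984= 498.16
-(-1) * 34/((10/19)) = 323/5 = 64.60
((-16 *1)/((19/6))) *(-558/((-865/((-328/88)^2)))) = -45.28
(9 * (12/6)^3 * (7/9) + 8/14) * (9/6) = 594/7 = 84.86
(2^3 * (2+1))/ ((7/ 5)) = 17.14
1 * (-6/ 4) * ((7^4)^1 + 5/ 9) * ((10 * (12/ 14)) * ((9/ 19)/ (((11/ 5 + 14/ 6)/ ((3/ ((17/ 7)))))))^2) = -62041636125/ 120604324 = -514.42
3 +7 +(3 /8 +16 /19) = 1705 /152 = 11.22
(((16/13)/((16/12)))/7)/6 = 2/91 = 0.02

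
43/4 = 10.75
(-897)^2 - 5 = 804604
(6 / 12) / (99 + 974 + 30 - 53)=1 / 2100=0.00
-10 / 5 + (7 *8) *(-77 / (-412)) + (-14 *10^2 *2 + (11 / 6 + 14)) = -1715383 / 618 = -2775.70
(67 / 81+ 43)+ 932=975.83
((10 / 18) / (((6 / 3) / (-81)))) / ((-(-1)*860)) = -9 / 344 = -0.03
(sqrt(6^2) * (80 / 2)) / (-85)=-48 / 17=-2.82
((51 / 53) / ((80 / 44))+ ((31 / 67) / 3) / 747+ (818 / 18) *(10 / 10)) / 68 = 7317013147 / 10822595760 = 0.68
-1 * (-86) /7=86 /7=12.29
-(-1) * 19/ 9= 19/ 9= 2.11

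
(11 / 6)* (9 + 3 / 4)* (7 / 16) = 1001 / 128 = 7.82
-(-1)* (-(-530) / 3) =530 / 3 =176.67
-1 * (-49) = 49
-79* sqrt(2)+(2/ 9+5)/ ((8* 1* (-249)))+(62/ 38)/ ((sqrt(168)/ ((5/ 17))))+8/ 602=-79* sqrt(2)+57565/ 5396328+155* sqrt(42)/ 27132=-111.68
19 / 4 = 4.75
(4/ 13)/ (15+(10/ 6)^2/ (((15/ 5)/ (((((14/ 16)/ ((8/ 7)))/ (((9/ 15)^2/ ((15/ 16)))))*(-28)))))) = -82944/ 9890855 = -0.01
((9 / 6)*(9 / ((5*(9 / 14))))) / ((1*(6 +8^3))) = 0.01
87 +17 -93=11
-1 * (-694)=694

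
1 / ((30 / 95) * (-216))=-19 / 1296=-0.01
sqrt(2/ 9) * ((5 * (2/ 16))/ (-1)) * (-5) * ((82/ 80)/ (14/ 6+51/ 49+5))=10045 * sqrt(2)/ 78784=0.18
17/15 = 1.13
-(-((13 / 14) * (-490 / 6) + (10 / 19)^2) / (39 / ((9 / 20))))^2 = -1071318361 / 1409551936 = -0.76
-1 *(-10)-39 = -29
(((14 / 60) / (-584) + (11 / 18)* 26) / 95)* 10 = 835099 / 499320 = 1.67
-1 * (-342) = 342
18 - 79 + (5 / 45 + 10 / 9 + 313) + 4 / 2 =2297 / 9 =255.22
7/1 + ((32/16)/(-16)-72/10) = -13/40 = -0.32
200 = 200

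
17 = 17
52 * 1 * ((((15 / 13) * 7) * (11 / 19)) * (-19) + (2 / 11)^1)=-50716 / 11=-4610.55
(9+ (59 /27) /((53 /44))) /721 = 15475 /1031751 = 0.01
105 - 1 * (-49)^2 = -2296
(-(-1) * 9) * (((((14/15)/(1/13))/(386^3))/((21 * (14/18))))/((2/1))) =117/2012935960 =0.00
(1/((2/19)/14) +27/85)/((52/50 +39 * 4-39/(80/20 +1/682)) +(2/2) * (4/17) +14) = 77312570/93672609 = 0.83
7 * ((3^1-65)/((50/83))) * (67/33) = -1206737/825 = -1462.71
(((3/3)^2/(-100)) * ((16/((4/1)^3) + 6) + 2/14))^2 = 32041/7840000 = 0.00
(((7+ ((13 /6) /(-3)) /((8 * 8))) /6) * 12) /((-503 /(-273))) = 732641 /96576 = 7.59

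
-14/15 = -0.93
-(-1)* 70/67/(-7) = -10/67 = -0.15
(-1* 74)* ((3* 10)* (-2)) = 4440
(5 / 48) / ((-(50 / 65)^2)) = -169 / 960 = -0.18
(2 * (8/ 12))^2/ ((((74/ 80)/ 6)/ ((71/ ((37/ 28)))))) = 2544640/ 4107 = 619.59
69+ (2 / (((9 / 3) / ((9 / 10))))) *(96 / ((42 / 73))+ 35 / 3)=6164 / 35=176.11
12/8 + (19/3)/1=47/6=7.83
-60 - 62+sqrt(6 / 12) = -122+sqrt(2) / 2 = -121.29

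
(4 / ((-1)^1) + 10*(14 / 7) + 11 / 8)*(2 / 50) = 139 / 200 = 0.70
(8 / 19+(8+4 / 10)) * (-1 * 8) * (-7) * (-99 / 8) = -580734 / 95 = -6112.99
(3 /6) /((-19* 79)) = -1 /3002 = -0.00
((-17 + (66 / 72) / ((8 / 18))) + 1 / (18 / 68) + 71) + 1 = 8761 / 144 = 60.84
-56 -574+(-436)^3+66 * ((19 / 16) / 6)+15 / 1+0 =-1326119327 / 16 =-82882457.94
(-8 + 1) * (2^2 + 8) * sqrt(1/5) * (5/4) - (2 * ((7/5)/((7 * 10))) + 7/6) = -21 * sqrt(5) - 181/150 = -48.16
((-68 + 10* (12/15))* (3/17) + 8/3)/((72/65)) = -6565/918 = -7.15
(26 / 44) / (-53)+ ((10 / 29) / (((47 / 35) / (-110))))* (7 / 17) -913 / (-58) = 55376349 / 13508693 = 4.10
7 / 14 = 1 / 2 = 0.50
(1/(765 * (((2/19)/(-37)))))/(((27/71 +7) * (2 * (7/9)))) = -49913/1247120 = -0.04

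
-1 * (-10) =10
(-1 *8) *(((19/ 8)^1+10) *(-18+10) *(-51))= -40392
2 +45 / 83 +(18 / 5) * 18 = 27947 / 415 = 67.34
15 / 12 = 5 / 4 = 1.25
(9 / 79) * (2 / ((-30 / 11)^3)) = -1331 / 118500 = -0.01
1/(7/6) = 6/7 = 0.86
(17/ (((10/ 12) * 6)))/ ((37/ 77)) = 1309/ 185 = 7.08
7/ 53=0.13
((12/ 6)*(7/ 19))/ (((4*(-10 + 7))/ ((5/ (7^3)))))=-5/ 5586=-0.00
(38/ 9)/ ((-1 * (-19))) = 0.22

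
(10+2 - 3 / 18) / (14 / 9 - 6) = -213 / 80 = -2.66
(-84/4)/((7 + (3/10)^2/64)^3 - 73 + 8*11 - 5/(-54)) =-148635648000000/2536002690112483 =-0.06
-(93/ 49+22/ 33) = -377/ 147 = -2.56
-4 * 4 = -16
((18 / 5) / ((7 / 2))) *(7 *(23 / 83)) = 828 / 415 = 2.00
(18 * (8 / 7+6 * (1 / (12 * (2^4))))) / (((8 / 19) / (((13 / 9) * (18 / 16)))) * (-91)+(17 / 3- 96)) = -134919 / 727216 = -0.19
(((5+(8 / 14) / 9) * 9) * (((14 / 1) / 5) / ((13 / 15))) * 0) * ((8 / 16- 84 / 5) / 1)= 0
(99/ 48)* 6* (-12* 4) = -594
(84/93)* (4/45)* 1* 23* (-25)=-12880/279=-46.16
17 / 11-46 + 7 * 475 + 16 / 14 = 252690 / 77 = 3281.69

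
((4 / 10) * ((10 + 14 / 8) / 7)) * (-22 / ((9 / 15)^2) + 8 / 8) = -25427 / 630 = -40.36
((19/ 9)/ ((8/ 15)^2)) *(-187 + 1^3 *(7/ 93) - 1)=-8301575/ 5952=-1394.75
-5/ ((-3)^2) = -5/ 9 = -0.56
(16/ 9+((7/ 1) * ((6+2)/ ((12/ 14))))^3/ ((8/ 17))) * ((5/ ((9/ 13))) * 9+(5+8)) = 416008112/ 9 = 46223123.56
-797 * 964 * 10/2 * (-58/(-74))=-111404660/37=-3010936.76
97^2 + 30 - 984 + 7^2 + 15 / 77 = 654823 / 77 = 8504.19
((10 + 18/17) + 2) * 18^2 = 71928/17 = 4231.06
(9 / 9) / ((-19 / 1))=-1 / 19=-0.05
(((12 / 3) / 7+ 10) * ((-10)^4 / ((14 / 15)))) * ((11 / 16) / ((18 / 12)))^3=153896875 / 14112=10905.39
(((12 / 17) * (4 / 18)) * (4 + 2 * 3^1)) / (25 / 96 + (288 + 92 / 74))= 94720 / 17481389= 0.01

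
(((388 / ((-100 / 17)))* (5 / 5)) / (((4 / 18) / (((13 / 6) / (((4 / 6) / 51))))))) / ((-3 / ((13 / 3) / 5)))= 14212731 / 1000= 14212.73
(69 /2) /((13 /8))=21.23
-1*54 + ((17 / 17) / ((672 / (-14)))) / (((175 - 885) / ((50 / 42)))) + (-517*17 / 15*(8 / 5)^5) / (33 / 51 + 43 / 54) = -12774221177870807 / 2963362500000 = -4310.72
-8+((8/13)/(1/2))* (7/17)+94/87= -123298/19227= -6.41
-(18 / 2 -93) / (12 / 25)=175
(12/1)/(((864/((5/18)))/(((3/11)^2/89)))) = 0.00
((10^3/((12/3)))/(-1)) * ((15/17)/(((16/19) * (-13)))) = 35625/1768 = 20.15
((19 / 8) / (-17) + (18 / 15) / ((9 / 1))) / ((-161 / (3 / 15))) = 13 / 1642200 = 0.00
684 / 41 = 16.68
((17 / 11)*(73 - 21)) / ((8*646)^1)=13 / 836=0.02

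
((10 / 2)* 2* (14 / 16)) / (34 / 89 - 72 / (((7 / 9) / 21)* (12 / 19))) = -3115 / 1095632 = -0.00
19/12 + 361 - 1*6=4279/12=356.58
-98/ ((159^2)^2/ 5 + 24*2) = -490/ 639129201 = -0.00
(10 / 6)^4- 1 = 544 / 81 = 6.72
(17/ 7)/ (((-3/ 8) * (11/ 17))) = -2312/ 231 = -10.01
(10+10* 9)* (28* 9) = 25200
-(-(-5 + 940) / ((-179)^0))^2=-874225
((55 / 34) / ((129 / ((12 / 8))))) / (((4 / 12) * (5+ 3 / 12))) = 0.01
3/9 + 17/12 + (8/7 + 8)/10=373/140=2.66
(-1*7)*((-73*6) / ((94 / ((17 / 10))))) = 26061 / 470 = 55.45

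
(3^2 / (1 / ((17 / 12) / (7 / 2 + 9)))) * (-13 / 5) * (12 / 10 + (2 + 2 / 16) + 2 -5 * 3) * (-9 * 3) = -6927687 / 10000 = -692.77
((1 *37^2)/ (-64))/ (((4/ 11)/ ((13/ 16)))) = -195767/ 4096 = -47.79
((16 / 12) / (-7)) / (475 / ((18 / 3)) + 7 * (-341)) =8 / 96929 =0.00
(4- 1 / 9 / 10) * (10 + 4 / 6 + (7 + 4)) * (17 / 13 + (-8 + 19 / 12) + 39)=1898033 / 648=2929.06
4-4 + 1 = 1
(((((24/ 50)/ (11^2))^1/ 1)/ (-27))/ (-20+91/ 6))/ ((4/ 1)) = 2/ 263175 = 0.00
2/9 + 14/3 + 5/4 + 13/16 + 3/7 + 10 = 17.38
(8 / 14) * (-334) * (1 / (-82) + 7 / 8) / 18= -47261 / 5166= -9.15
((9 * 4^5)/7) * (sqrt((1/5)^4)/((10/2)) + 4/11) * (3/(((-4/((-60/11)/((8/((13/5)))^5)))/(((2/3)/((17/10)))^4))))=216835112/1263255125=0.17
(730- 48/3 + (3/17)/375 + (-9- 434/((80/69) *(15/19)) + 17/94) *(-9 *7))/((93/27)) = 223933074669/24769000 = 9040.86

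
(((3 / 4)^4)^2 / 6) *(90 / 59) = 98415 / 3866624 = 0.03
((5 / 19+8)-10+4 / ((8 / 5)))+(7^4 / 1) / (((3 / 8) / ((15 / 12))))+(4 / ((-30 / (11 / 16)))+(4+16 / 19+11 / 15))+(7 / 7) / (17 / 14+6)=614826021 / 76760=8009.72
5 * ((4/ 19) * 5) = 100/ 19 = 5.26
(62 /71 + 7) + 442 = 31941 /71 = 449.87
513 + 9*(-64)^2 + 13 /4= 149521 /4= 37380.25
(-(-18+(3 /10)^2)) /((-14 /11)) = -14.07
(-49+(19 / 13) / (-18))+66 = 3959 / 234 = 16.92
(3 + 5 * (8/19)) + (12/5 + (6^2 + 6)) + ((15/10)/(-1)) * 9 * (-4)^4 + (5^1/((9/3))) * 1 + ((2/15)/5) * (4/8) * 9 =-4851709/1425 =-3404.71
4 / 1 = 4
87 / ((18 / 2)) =29 / 3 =9.67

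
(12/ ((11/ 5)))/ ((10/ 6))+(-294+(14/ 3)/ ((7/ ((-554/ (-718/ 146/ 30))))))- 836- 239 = 3503983/ 3949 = 887.31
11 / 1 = 11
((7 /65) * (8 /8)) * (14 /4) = 49 /130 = 0.38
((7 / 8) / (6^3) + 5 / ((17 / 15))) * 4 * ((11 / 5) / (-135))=-1426909 / 4957200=-0.29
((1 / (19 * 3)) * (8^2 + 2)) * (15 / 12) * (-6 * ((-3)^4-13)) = -11220 / 19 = -590.53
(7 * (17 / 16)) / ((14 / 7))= 3.72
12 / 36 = 1 / 3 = 0.33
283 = 283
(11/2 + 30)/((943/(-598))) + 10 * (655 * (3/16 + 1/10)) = 1860.61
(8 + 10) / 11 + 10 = 128 / 11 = 11.64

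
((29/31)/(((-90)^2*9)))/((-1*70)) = -29/158193000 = -0.00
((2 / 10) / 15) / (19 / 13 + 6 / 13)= 13 / 1875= 0.01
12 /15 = 4 /5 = 0.80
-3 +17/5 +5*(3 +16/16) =102/5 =20.40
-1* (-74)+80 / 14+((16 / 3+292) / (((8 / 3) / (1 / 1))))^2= 350335 / 28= 12511.96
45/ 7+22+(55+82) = 1158/ 7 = 165.43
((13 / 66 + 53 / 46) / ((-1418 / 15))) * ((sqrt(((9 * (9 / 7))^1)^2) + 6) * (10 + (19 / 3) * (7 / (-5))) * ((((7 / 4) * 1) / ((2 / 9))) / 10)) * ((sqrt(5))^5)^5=-9801562500000 * sqrt(5) / 179377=-122183780.73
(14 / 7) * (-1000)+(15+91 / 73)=-1983.75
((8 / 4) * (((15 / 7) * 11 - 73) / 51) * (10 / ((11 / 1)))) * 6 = -13840 / 1309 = -10.57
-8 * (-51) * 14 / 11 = 5712 / 11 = 519.27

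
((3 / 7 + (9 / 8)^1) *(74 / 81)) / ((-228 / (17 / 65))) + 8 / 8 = 11185679 / 11203920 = 1.00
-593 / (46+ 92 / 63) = -37359 / 2990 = -12.49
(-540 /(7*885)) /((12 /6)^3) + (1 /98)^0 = 817 /826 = 0.99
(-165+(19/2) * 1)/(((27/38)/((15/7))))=-29545/63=-468.97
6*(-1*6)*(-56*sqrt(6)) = 2016*sqrt(6) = 4938.17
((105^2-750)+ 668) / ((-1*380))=-10943 / 380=-28.80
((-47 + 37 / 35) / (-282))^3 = 19248832 / 4451411125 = 0.00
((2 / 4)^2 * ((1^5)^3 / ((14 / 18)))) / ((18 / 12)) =3 / 14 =0.21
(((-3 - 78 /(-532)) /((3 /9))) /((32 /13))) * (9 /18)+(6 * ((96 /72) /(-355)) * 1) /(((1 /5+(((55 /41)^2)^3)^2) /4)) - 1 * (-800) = 1859114528859139852339363515883 /2328962787472538389665424512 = 798.26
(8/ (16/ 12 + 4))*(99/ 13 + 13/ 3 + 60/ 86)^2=239.90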